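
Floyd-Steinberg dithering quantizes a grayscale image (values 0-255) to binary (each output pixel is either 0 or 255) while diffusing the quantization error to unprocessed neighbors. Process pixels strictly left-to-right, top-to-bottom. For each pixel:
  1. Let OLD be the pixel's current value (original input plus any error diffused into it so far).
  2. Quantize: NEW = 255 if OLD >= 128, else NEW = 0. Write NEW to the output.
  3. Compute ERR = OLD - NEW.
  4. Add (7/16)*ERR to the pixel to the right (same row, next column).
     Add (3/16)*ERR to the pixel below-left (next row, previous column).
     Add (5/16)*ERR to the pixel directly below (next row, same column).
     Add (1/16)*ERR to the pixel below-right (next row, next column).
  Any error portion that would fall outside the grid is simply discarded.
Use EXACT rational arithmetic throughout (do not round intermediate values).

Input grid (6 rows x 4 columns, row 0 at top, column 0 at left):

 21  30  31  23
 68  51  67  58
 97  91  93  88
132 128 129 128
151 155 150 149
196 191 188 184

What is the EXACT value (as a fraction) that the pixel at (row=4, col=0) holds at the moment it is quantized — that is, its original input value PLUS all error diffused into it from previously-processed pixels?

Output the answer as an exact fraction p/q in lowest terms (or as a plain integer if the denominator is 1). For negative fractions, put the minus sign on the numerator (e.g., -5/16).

Answer: 753514456401/4294967296

Derivation:
(0,0): OLD=21 → NEW=0, ERR=21
(0,1): OLD=627/16 → NEW=0, ERR=627/16
(0,2): OLD=12325/256 → NEW=0, ERR=12325/256
(0,3): OLD=180483/4096 → NEW=0, ERR=180483/4096
(1,0): OLD=20969/256 → NEW=0, ERR=20969/256
(1,1): OLD=224095/2048 → NEW=0, ERR=224095/2048
(1,2): OLD=9216203/65536 → NEW=255, ERR=-7495477/65536
(1,3): OLD=25942909/1048576 → NEW=0, ERR=25942909/1048576
(2,0): OLD=4689541/32768 → NEW=255, ERR=-3666299/32768
(2,1): OLD=62829063/1048576 → NEW=0, ERR=62829063/1048576
(2,2): OLD=199126467/2097152 → NEW=0, ERR=199126467/2097152
(2,3): OLD=4366249111/33554432 → NEW=255, ERR=-4190131049/33554432
(3,0): OLD=1816471861/16777216 → NEW=0, ERR=1816471861/16777216
(3,1): OLD=55003256555/268435456 → NEW=255, ERR=-13447784725/268435456
(3,2): OLD=502878321941/4294967296 → NEW=0, ERR=502878321941/4294967296
(3,3): OLD=10042368408851/68719476736 → NEW=255, ERR=-7481098158829/68719476736
(4,0): OLD=753514456401/4294967296 → NEW=255, ERR=-341702204079/4294967296
Target (4,0): original=151, with diffused error = 753514456401/4294967296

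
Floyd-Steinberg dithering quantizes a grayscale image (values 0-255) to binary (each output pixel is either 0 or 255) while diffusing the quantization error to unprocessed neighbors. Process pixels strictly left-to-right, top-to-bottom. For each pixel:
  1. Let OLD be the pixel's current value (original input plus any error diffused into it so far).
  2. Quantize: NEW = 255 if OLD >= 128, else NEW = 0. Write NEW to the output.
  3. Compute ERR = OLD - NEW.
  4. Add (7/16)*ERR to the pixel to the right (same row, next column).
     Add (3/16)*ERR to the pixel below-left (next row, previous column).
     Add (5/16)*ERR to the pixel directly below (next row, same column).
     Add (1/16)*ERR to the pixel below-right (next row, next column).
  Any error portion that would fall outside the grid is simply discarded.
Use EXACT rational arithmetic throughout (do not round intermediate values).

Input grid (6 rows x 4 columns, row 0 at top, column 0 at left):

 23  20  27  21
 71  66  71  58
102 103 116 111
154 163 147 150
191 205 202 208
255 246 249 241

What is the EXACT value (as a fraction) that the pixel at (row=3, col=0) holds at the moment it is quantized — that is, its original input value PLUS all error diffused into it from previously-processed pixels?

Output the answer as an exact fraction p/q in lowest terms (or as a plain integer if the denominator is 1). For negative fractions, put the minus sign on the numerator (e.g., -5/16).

(0,0): OLD=23 → NEW=0, ERR=23
(0,1): OLD=481/16 → NEW=0, ERR=481/16
(0,2): OLD=10279/256 → NEW=0, ERR=10279/256
(0,3): OLD=157969/4096 → NEW=0, ERR=157969/4096
(1,0): OLD=21459/256 → NEW=0, ERR=21459/256
(1,1): OLD=247877/2048 → NEW=0, ERR=247877/2048
(1,2): OLD=9542697/65536 → NEW=255, ERR=-7168983/65536
(1,3): OLD=25903471/1048576 → NEW=0, ERR=25903471/1048576
(2,0): OLD=4944327/32768 → NEW=255, ERR=-3411513/32768
(2,1): OLD=83889021/1048576 → NEW=0, ERR=83889021/1048576
(2,2): OLD=270560625/2097152 → NEW=255, ERR=-264213135/2097152
(2,3): OLD=1904677261/33554432 → NEW=0, ERR=1904677261/33554432
(3,0): OLD=2289516247/16777216 → NEW=255, ERR=-1988673833/16777216
Target (3,0): original=154, with diffused error = 2289516247/16777216

Answer: 2289516247/16777216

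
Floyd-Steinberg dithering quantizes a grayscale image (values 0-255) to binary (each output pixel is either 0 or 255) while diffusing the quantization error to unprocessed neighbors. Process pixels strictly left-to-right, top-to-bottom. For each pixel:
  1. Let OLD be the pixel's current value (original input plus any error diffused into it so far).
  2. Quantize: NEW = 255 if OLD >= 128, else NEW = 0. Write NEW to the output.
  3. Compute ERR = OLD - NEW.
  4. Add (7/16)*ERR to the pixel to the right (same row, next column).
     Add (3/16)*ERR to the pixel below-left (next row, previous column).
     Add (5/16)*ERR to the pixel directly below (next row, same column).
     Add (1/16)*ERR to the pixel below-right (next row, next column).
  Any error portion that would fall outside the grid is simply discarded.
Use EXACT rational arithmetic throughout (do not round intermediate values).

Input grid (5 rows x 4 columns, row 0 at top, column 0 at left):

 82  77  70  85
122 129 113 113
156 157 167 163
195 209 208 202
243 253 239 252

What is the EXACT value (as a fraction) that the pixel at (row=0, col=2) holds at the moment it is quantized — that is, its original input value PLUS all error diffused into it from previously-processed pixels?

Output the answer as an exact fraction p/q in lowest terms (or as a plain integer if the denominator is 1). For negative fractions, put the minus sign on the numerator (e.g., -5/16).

Answer: 15281/128

Derivation:
(0,0): OLD=82 → NEW=0, ERR=82
(0,1): OLD=903/8 → NEW=0, ERR=903/8
(0,2): OLD=15281/128 → NEW=0, ERR=15281/128
Target (0,2): original=70, with diffused error = 15281/128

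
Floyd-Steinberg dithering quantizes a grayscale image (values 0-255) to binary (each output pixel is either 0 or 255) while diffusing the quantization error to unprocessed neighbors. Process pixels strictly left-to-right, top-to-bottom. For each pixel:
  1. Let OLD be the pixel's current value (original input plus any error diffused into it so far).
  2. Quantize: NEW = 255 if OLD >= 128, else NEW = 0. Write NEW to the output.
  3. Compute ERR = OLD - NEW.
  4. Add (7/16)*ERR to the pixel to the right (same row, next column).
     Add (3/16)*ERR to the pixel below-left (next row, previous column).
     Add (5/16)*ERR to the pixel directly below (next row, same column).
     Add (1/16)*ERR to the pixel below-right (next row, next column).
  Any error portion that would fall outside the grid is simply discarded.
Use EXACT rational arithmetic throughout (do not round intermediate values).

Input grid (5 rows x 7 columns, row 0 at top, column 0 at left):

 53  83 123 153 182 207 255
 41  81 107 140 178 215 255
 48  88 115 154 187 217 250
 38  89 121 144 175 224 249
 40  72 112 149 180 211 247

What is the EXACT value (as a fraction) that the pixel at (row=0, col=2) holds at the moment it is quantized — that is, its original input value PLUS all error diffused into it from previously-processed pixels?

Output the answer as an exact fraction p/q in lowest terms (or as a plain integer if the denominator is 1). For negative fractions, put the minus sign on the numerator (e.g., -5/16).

Answer: 43381/256

Derivation:
(0,0): OLD=53 → NEW=0, ERR=53
(0,1): OLD=1699/16 → NEW=0, ERR=1699/16
(0,2): OLD=43381/256 → NEW=255, ERR=-21899/256
Target (0,2): original=123, with diffused error = 43381/256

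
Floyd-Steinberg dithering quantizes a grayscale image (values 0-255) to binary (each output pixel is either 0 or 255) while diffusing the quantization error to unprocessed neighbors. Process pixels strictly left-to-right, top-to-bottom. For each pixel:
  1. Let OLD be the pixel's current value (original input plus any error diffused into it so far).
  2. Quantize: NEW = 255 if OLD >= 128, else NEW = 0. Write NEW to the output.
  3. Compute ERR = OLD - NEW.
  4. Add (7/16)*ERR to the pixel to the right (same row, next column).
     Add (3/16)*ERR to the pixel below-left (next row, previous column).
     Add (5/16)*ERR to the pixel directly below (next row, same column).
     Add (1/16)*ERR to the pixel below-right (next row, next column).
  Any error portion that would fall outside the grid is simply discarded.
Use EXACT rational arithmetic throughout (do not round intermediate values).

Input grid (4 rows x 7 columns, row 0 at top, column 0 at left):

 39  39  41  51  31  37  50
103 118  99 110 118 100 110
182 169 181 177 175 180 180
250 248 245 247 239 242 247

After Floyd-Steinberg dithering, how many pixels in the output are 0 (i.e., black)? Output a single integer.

Answer: 12

Derivation:
(0,0): OLD=39 → NEW=0, ERR=39
(0,1): OLD=897/16 → NEW=0, ERR=897/16
(0,2): OLD=16775/256 → NEW=0, ERR=16775/256
(0,3): OLD=326321/4096 → NEW=0, ERR=326321/4096
(0,4): OLD=4315863/65536 → NEW=0, ERR=4315863/65536
(0,5): OLD=69008353/1048576 → NEW=0, ERR=69008353/1048576
(0,6): OLD=1321919271/16777216 → NEW=0, ERR=1321919271/16777216
(1,0): OLD=32179/256 → NEW=0, ERR=32179/256
(1,1): OLD=420325/2048 → NEW=255, ERR=-101915/2048
(1,2): OLD=7611849/65536 → NEW=0, ERR=7611849/65536
(1,3): OLD=52993493/262144 → NEW=255, ERR=-13853227/262144
(1,4): OLD=2227653407/16777216 → NEW=255, ERR=-2050536673/16777216
(1,5): OLD=11540537935/134217728 → NEW=0, ERR=11540537935/134217728
(1,6): OLD=378716806849/2147483648 → NEW=255, ERR=-168891523391/2147483648
(2,0): OLD=6945191/32768 → NEW=255, ERR=-1410649/32768
(2,1): OLD=172227229/1048576 → NEW=255, ERR=-95159651/1048576
(2,2): OLD=2761087255/16777216 → NEW=255, ERR=-1517102825/16777216
(2,3): OLD=14128673311/134217728 → NEW=0, ERR=14128673311/134217728
(2,4): OLD=210108823119/1073741824 → NEW=255, ERR=-63695342001/1073741824
(2,5): OLD=5447117888709/34359738368 → NEW=255, ERR=-3314615395131/34359738368
(2,6): OLD=65196794574003/549755813888 → NEW=0, ERR=65196794574003/549755813888
(3,0): OLD=3683121207/16777216 → NEW=255, ERR=-595068873/16777216
(3,1): OLD=24760089067/134217728 → NEW=255, ERR=-9465431573/134217728
(3,2): OLD=214698472177/1073741824 → NEW=255, ERR=-59105692943/1073741824
(3,3): OLD=1026663540871/4294967296 → NEW=255, ERR=-68553119609/4294967296
(3,4): OLD=111034504283191/549755813888 → NEW=255, ERR=-29153228258249/549755813888
(3,5): OLD=911195525286805/4398046511104 → NEW=255, ERR=-210306335044715/4398046511104
(3,6): OLD=18092536478953355/70368744177664 → NEW=255, ERR=148506713649035/70368744177664
Output grid:
  Row 0: .......  (7 black, running=7)
  Row 1: .#.##.#  (3 black, running=10)
  Row 2: ###.##.  (2 black, running=12)
  Row 3: #######  (0 black, running=12)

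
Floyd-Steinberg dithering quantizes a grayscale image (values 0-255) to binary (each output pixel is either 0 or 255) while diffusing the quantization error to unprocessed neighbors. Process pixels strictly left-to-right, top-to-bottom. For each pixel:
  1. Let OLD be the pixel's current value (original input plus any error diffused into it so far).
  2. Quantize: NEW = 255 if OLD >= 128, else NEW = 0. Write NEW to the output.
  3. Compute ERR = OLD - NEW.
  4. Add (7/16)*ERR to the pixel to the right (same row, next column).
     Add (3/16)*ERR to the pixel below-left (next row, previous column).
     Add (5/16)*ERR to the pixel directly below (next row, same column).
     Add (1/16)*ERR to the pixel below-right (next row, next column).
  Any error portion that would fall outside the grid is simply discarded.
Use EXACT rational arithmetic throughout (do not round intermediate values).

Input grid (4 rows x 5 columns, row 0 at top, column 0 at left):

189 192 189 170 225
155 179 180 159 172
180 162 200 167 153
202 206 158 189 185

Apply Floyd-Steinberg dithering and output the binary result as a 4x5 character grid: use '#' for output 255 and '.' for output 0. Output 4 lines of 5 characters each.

(0,0): OLD=189 → NEW=255, ERR=-66
(0,1): OLD=1305/8 → NEW=255, ERR=-735/8
(0,2): OLD=19047/128 → NEW=255, ERR=-13593/128
(0,3): OLD=253009/2048 → NEW=0, ERR=253009/2048
(0,4): OLD=9143863/32768 → NEW=255, ERR=788023/32768
(1,0): OLD=14995/128 → NEW=0, ERR=14995/128
(1,1): OLD=181765/1024 → NEW=255, ERR=-79355/1024
(1,2): OLD=4270697/32768 → NEW=255, ERR=-4085143/32768
(1,3): OLD=18472693/131072 → NEW=255, ERR=-14950667/131072
(1,4): OLD=288008511/2097152 → NEW=255, ERR=-246765249/2097152
(2,0): OLD=3310855/16384 → NEW=255, ERR=-867065/16384
(2,1): OLD=51682237/524288 → NEW=0, ERR=51682237/524288
(2,2): OLD=1492648055/8388608 → NEW=255, ERR=-646446985/8388608
(2,3): OLD=9098038645/134217728 → NEW=0, ERR=9098038645/134217728
(2,4): OLD=297976905971/2147483648 → NEW=255, ERR=-249631424269/2147483648
(3,0): OLD=1710815127/8388608 → NEW=255, ERR=-428279913/8388608
(3,1): OLD=13201096651/67108864 → NEW=255, ERR=-3911663669/67108864
(3,2): OLD=273348134825/2147483648 → NEW=0, ERR=273348134825/2147483648
(3,3): OLD=1027610735745/4294967296 → NEW=255, ERR=-67605924735/4294967296
(3,4): OLD=10034684716965/68719476736 → NEW=255, ERR=-7488781850715/68719476736
Row 0: ###.#
Row 1: .####
Row 2: #.#.#
Row 3: ##.##

Answer: ###.#
.####
#.#.#
##.##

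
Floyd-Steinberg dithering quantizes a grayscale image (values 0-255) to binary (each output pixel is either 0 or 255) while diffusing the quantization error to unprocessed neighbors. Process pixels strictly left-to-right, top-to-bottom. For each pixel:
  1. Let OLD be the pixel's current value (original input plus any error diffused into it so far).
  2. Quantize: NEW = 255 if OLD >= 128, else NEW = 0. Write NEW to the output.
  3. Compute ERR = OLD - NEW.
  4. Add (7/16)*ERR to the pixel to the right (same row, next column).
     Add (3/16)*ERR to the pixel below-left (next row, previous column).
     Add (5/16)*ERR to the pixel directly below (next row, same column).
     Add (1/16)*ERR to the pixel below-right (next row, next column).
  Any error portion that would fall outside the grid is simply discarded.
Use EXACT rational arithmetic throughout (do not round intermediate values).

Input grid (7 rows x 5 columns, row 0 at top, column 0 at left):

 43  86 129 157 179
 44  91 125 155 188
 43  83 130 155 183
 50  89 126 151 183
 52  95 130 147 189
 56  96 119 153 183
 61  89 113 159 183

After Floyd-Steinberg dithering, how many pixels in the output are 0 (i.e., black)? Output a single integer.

Answer: 18

Derivation:
(0,0): OLD=43 → NEW=0, ERR=43
(0,1): OLD=1677/16 → NEW=0, ERR=1677/16
(0,2): OLD=44763/256 → NEW=255, ERR=-20517/256
(0,3): OLD=499453/4096 → NEW=0, ERR=499453/4096
(0,4): OLD=15227115/65536 → NEW=255, ERR=-1484565/65536
(1,0): OLD=19735/256 → NEW=0, ERR=19735/256
(1,1): OLD=297249/2048 → NEW=255, ERR=-224991/2048
(1,2): OLD=5328437/65536 → NEW=0, ERR=5328437/65536
(1,3): OLD=57519633/262144 → NEW=255, ERR=-9327087/262144
(1,4): OLD=725513235/4194304 → NEW=255, ERR=-344034285/4194304
(2,0): OLD=1523451/32768 → NEW=0, ERR=1523451/32768
(2,1): OLD=93399033/1048576 → NEW=0, ERR=93399033/1048576
(2,2): OLD=3033985835/16777216 → NEW=255, ERR=-1244204245/16777216
(2,3): OLD=27149066577/268435456 → NEW=0, ERR=27149066577/268435456
(2,4): OLD=856380572919/4294967296 → NEW=255, ERR=-238836087561/4294967296
(3,0): OLD=1362810059/16777216 → NEW=0, ERR=1362810059/16777216
(3,1): OLD=18974871407/134217728 → NEW=255, ERR=-15250649233/134217728
(3,2): OLD=333477802613/4294967296 → NEW=0, ERR=333477802613/4294967296
(3,3): OLD=1730985797773/8589934592 → NEW=255, ERR=-459447523187/8589934592
(3,4): OLD=20415605077921/137438953472 → NEW=255, ERR=-14631328057439/137438953472
(4,0): OLD=120429604357/2147483648 → NEW=0, ERR=120429604357/2147483648
(4,1): OLD=7123573656581/68719476736 → NEW=0, ERR=7123573656581/68719476736
(4,2): OLD=200644678452203/1099511627776 → NEW=255, ERR=-79730786630677/1099511627776
(4,3): OLD=1468107871365125/17592186044416 → NEW=0, ERR=1468107871365125/17592186044416
(4,4): OLD=53170527213621923/281474976710656 → NEW=255, ERR=-18605591847595357/281474976710656
(5,0): OLD=102212108822319/1099511627776 → NEW=0, ERR=102212108822319/1099511627776
(5,1): OLD=1398344056042701/8796093022208 → NEW=255, ERR=-844659664620339/8796093022208
(5,2): OLD=21519782463609269/281474976710656 → NEW=0, ERR=21519782463609269/281474976710656
(5,3): OLD=220227498255480347/1125899906842624 → NEW=255, ERR=-66876977989388773/1125899906842624
(5,4): OLD=2550343148124942521/18014398509481984 → NEW=255, ERR=-2043328471792963399/18014398509481984
(6,0): OLD=10139492148706751/140737488355328 → NEW=0, ERR=10139492148706751/140737488355328
(6,1): OLD=498353357827955889/4503599627370496 → NEW=0, ERR=498353357827955889/4503599627370496
(6,2): OLD=12117574744012010667/72057594037927936 → NEW=255, ERR=-6257111735659613013/72057594037927936
(6,3): OLD=99103226775435382809/1152921504606846976 → NEW=0, ERR=99103226775435382809/1152921504606846976
(6,4): OLD=3347129616482013234159/18446744073709551616 → NEW=255, ERR=-1356790122313922427921/18446744073709551616
Output grid:
  Row 0: ..#.#  (3 black, running=3)
  Row 1: .#.##  (2 black, running=5)
  Row 2: ..#.#  (3 black, running=8)
  Row 3: .#.##  (2 black, running=10)
  Row 4: ..#.#  (3 black, running=13)
  Row 5: .#.##  (2 black, running=15)
  Row 6: ..#.#  (3 black, running=18)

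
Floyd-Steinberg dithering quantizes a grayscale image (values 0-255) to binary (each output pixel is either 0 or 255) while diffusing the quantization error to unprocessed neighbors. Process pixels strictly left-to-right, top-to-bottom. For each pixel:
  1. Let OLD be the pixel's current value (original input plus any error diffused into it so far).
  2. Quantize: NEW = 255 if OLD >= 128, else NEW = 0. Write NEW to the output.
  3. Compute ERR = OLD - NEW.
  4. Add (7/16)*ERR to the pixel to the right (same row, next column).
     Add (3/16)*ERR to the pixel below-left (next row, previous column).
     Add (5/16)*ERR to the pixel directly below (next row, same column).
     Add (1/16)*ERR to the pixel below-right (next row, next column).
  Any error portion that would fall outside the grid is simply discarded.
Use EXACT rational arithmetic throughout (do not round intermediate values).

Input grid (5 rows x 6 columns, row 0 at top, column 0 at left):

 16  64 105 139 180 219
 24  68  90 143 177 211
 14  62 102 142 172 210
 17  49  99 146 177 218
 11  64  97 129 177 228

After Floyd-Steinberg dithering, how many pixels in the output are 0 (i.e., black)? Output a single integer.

(0,0): OLD=16 → NEW=0, ERR=16
(0,1): OLD=71 → NEW=0, ERR=71
(0,2): OLD=2177/16 → NEW=255, ERR=-1903/16
(0,3): OLD=22263/256 → NEW=0, ERR=22263/256
(0,4): OLD=893121/4096 → NEW=255, ERR=-151359/4096
(0,5): OLD=13292871/65536 → NEW=255, ERR=-3418809/65536
(1,0): OLD=677/16 → NEW=0, ERR=677/16
(1,1): OLD=11187/128 → NEW=0, ERR=11187/128
(1,2): OLD=457983/4096 → NEW=0, ERR=457983/4096
(1,3): OLD=3354331/16384 → NEW=255, ERR=-823589/16384
(1,4): OLD=145871641/1048576 → NEW=255, ERR=-121515239/1048576
(1,5): OLD=2377133279/16777216 → NEW=255, ERR=-1901056801/16777216
(2,0): OLD=89313/2048 → NEW=0, ERR=89313/2048
(2,1): OLD=8650795/65536 → NEW=255, ERR=-8060885/65536
(2,2): OLD=83011873/1048576 → NEW=0, ERR=83011873/1048576
(2,3): OLD=1226298617/8388608 → NEW=255, ERR=-912796423/8388608
(2,4): OLD=17124003851/268435456 → NEW=0, ERR=17124003851/268435456
(2,5): OLD=838618713853/4294967296 → NEW=255, ERR=-256597946627/4294967296
(3,0): OLD=7933217/1048576 → NEW=0, ERR=7933217/1048576
(3,1): OLD=263754589/8388608 → NEW=0, ERR=263754589/8388608
(3,2): OLD=7342064783/67108864 → NEW=0, ERR=7342064783/67108864
(3,3): OLD=759218662501/4294967296 → NEW=255, ERR=-335997997979/4294967296
(3,4): OLD=4972068048021/34359738368 → NEW=255, ERR=-3789665235819/34359738368
(3,5): OLD=85247065404699/549755813888 → NEW=255, ERR=-54940667136741/549755813888
(4,0): OLD=2584987455/134217728 → NEW=0, ERR=2584987455/134217728
(4,1): OLD=221702073251/2147483648 → NEW=0, ERR=221702073251/2147483648
(4,2): OLD=11246127355097/68719476736 → NEW=255, ERR=-6277339212583/68719476736
(4,3): OLD=55796068579581/1099511627776 → NEW=0, ERR=55796068579581/1099511627776
(4,4): OLD=2482383481884589/17592186044416 → NEW=255, ERR=-2003623959441491/17592186044416
(4,5): OLD=39420111631321243/281474976710656 → NEW=255, ERR=-32356007429896037/281474976710656
Output grid:
  Row 0: ..#.##  (3 black, running=3)
  Row 1: ...###  (3 black, running=6)
  Row 2: .#.#.#  (3 black, running=9)
  Row 3: ...###  (3 black, running=12)
  Row 4: ..#.##  (3 black, running=15)

Answer: 15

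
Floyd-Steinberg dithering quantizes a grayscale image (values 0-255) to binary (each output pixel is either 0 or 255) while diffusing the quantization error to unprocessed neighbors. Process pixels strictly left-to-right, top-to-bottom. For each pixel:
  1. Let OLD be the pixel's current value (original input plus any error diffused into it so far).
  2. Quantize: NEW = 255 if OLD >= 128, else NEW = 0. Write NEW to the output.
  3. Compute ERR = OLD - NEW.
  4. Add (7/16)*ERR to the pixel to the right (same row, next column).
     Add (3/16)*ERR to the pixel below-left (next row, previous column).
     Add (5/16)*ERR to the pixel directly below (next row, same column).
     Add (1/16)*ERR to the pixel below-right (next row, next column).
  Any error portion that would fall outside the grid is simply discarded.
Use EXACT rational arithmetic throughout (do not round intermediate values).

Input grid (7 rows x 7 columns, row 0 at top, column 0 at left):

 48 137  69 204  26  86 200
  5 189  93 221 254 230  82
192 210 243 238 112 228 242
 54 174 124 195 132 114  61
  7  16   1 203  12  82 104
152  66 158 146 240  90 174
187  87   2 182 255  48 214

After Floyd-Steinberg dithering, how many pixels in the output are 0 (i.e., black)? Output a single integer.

(0,0): OLD=48 → NEW=0, ERR=48
(0,1): OLD=158 → NEW=255, ERR=-97
(0,2): OLD=425/16 → NEW=0, ERR=425/16
(0,3): OLD=55199/256 → NEW=255, ERR=-10081/256
(0,4): OLD=35929/4096 → NEW=0, ERR=35929/4096
(0,5): OLD=5887599/65536 → NEW=0, ERR=5887599/65536
(0,6): OLD=250928393/1048576 → NEW=255, ERR=-16458487/1048576
(1,0): OLD=29/16 → NEW=0, ERR=29/16
(1,1): OLD=21435/128 → NEW=255, ERR=-11205/128
(1,2): OLD=202983/4096 → NEW=0, ERR=202983/4096
(1,3): OLD=3828611/16384 → NEW=255, ERR=-349309/16384
(1,4): OLD=274514033/1048576 → NEW=255, ERR=7127153/1048576
(1,5): OLD=2169740017/8388608 → NEW=255, ERR=30644977/8388608
(1,6): OLD=11315641727/134217728 → NEW=0, ERR=11315641727/134217728
(2,0): OLD=360761/2048 → NEW=255, ERR=-161479/2048
(2,1): OLD=10325427/65536 → NEW=255, ERR=-6386253/65536
(2,2): OLD=216410169/1048576 → NEW=255, ERR=-50976711/1048576
(2,3): OLD=1798853329/8388608 → NEW=255, ERR=-340241711/8388608
(2,4): OLD=6424434201/67108864 → NEW=0, ERR=6424434201/67108864
(2,5): OLD=616879149483/2147483648 → NEW=255, ERR=69270819243/2147483648
(2,6): OLD=9713048872029/34359738368 → NEW=255, ERR=951315588189/34359738368
(3,0): OLD=11627705/1048576 → NEW=0, ERR=11627705/1048576
(3,1): OLD=1127060949/8388608 → NEW=255, ERR=-1012034091/8388608
(3,2): OLD=2840762839/67108864 → NEW=0, ERR=2840762839/67108864
(3,3): OLD=57916530053/268435456 → NEW=255, ERR=-10534511227/268435456
(3,4): OLD=5094172887737/34359738368 → NEW=255, ERR=-3667560396103/34359738368
(3,5): OLD=24342081312715/274877906944 → NEW=0, ERR=24342081312715/274877906944
(3,6): OLD=485594694757013/4398046511104 → NEW=0, ERR=485594694757013/4398046511104
(4,0): OLD=-1631469977/134217728 → NEW=0, ERR=-1631469977/134217728
(4,1): OLD=-39490355477/2147483648 → NEW=0, ERR=-39490355477/2147483648
(4,2): OLD=-299459692475/34359738368 → NEW=0, ERR=-299459692475/34359738368
(4,3): OLD=46606957285959/274877906944 → NEW=255, ERR=-23486908984761/274877906944
(4,4): OLD=-98047658081251/2199023255552 → NEW=0, ERR=-98047658081251/2199023255552
(4,5): OLD=7332272668017989/70368744177664 → NEW=0, ERR=7332272668017989/70368744177664
(4,6): OLD=213498647384374899/1125899906842624 → NEW=255, ERR=-73605828860494221/1125899906842624
(5,0): OLD=4973691567345/34359738368 → NEW=255, ERR=-3788041716495/34359738368
(5,1): OLD=2646163935723/274877906944 → NEW=0, ERR=2646163935723/274877906944
(5,2): OLD=312960308075077/2199023255552 → NEW=255, ERR=-247790622090683/2199023255552
(5,3): OLD=1074799608191049/17592186044416 → NEW=0, ERR=1074799608191049/17592186044416
(5,4): OLD=300606910682534123/1125899906842624 → NEW=255, ERR=13502434437665003/1125899906842624
(5,5): OLD=1015688416419694763/9007199254740992 → NEW=0, ERR=1015688416419694763/9007199254740992
(5,6): OLD=30180159387223318821/144115188075855872 → NEW=255, ERR=-6569213572119928539/144115188075855872
(6,0): OLD=678851520723817/4398046511104 → NEW=255, ERR=-442650339607703/4398046511104
(6,1): OLD=1263608408805229/70368744177664 → NEW=0, ERR=1263608408805229/70368744177664
(6,2): OLD=-14974427593349753/1125899906842624 → NEW=0, ERR=-14974427593349753/1125899906842624
(6,3): OLD=1715686957497986905/9007199254740992 → NEW=255, ERR=-581148852460966055/9007199254740992
(6,4): OLD=4602348877284498309/18014398509481984 → NEW=255, ERR=8677257366592389/18014398509481984
(6,5): OLD=174442135060023399287/2305843009213693952 → NEW=0, ERR=174442135060023399287/2305843009213693952
(6,6): OLD=8850780557801699462865/36893488147419103232 → NEW=255, ERR=-557058919790171861295/36893488147419103232
Output grid:
  Row 0: .#.#..#  (4 black, running=4)
  Row 1: .#.###.  (3 black, running=7)
  Row 2: ####.##  (1 black, running=8)
  Row 3: .#.##..  (4 black, running=12)
  Row 4: ...#..#  (5 black, running=17)
  Row 5: #.#.#.#  (3 black, running=20)
  Row 6: #..##.#  (3 black, running=23)

Answer: 23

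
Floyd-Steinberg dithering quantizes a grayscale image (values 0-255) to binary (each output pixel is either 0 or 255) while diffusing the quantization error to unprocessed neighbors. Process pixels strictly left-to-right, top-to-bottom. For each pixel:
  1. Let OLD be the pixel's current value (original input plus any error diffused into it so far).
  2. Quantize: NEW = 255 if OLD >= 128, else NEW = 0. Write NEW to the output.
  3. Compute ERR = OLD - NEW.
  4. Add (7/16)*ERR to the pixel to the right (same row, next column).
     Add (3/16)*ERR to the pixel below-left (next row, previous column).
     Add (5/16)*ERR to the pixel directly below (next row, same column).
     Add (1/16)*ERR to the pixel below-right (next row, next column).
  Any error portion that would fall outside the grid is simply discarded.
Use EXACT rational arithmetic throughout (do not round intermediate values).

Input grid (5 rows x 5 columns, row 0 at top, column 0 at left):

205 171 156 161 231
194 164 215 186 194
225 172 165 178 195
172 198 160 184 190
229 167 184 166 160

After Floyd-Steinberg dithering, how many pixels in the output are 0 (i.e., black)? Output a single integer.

Answer: 6

Derivation:
(0,0): OLD=205 → NEW=255, ERR=-50
(0,1): OLD=1193/8 → NEW=255, ERR=-847/8
(0,2): OLD=14039/128 → NEW=0, ERR=14039/128
(0,3): OLD=428001/2048 → NEW=255, ERR=-94239/2048
(0,4): OLD=6909735/32768 → NEW=255, ERR=-1446105/32768
(1,0): OLD=20291/128 → NEW=255, ERR=-12349/128
(1,1): OLD=108693/1024 → NEW=0, ERR=108693/1024
(1,2): OLD=9190393/32768 → NEW=255, ERR=834553/32768
(1,3): OLD=23768997/131072 → NEW=255, ERR=-9654363/131072
(1,4): OLD=304313551/2097152 → NEW=255, ERR=-230460209/2097152
(2,0): OLD=3518519/16384 → NEW=255, ERR=-659401/16384
(2,1): OLD=97679117/524288 → NEW=255, ERR=-36014323/524288
(2,2): OLD=1138582759/8388608 → NEW=255, ERR=-1000512281/8388608
(2,3): OLD=11245896517/134217728 → NEW=0, ERR=11245896517/134217728
(2,4): OLD=413847252387/2147483648 → NEW=255, ERR=-133761077853/2147483648
(3,0): OLD=1229293447/8388608 → NEW=255, ERR=-909801593/8388608
(3,1): OLD=6993101499/67108864 → NEW=0, ERR=6993101499/67108864
(3,2): OLD=385977845049/2147483648 → NEW=255, ERR=-161630485191/2147483648
(3,3): OLD=679129475905/4294967296 → NEW=255, ERR=-416087184575/4294967296
(3,4): OLD=9166348197829/68719476736 → NEW=255, ERR=-8357118369851/68719476736
(4,0): OLD=230474118473/1073741824 → NEW=255, ERR=-43330046647/1073741824
(4,1): OLD=5532551230857/34359738368 → NEW=255, ERR=-3229182052983/34359738368
(4,2): OLD=59214732106919/549755813888 → NEW=0, ERR=59214732106919/549755813888
(4,3): OLD=1366410523221641/8796093022208 → NEW=255, ERR=-876593197441399/8796093022208
(4,4): OLD=10181143444048447/140737488355328 → NEW=0, ERR=10181143444048447/140737488355328
Output grid:
  Row 0: ##.##  (1 black, running=1)
  Row 1: #.###  (1 black, running=2)
  Row 2: ###.#  (1 black, running=3)
  Row 3: #.###  (1 black, running=4)
  Row 4: ##.#.  (2 black, running=6)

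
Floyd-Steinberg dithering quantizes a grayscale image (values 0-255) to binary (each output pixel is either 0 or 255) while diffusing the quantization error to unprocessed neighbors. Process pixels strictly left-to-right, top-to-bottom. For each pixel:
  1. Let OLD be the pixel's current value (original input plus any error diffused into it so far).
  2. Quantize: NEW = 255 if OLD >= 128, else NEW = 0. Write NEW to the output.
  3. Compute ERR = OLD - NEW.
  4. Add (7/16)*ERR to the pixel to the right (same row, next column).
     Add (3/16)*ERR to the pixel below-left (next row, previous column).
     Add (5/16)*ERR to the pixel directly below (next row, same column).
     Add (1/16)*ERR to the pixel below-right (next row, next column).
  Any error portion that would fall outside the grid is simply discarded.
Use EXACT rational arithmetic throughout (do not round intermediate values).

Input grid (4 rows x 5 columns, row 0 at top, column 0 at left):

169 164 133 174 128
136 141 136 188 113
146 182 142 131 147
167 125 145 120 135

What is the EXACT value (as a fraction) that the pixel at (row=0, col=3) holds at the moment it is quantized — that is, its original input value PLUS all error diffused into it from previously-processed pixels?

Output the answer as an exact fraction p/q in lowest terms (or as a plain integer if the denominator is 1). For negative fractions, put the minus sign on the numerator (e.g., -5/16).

Answer: 296579/2048

Derivation:
(0,0): OLD=169 → NEW=255, ERR=-86
(0,1): OLD=1011/8 → NEW=0, ERR=1011/8
(0,2): OLD=24101/128 → NEW=255, ERR=-8539/128
(0,3): OLD=296579/2048 → NEW=255, ERR=-225661/2048
Target (0,3): original=174, with diffused error = 296579/2048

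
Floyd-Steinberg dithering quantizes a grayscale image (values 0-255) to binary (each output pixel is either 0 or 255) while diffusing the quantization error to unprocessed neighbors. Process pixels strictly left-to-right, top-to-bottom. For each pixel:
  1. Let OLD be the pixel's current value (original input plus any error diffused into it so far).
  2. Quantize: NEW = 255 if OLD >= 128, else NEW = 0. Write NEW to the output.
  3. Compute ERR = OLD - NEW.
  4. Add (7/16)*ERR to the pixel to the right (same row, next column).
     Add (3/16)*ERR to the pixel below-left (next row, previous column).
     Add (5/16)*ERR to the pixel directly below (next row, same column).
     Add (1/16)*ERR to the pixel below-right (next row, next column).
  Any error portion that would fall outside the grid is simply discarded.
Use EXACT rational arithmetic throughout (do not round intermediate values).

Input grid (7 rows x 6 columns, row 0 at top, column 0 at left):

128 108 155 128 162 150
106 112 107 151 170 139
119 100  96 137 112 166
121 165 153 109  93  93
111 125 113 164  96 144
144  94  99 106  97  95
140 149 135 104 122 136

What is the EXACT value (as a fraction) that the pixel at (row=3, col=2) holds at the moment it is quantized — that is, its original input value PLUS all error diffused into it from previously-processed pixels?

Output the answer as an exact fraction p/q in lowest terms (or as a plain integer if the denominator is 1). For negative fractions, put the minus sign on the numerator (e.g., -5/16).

(0,0): OLD=128 → NEW=255, ERR=-127
(0,1): OLD=839/16 → NEW=0, ERR=839/16
(0,2): OLD=45553/256 → NEW=255, ERR=-19727/256
(0,3): OLD=386199/4096 → NEW=0, ERR=386199/4096
(0,4): OLD=13320225/65536 → NEW=255, ERR=-3391455/65536
(0,5): OLD=133546215/1048576 → NEW=0, ERR=133546215/1048576
(1,0): OLD=19493/256 → NEW=0, ERR=19493/256
(1,1): OLD=285315/2048 → NEW=255, ERR=-236925/2048
(1,2): OLD=3490623/65536 → NEW=0, ERR=3490623/65536
(1,3): OLD=49610195/262144 → NEW=255, ERR=-17236525/262144
(1,4): OLD=2597693209/16777216 → NEW=255, ERR=-1680496871/16777216
(1,5): OLD=35364535007/268435456 → NEW=255, ERR=-33086506273/268435456
(2,0): OLD=3968337/32768 → NEW=0, ERR=3968337/32768
(2,1): OLD=137968395/1048576 → NEW=255, ERR=-129418485/1048576
(2,2): OLD=655789281/16777216 → NEW=0, ERR=655789281/16777216
(2,3): OLD=15851301657/134217728 → NEW=0, ERR=15851301657/134217728
(2,4): OLD=451605090251/4294967296 → NEW=0, ERR=451605090251/4294967296
(2,5): OLD=11491541069117/68719476736 → NEW=255, ERR=-6031925498563/68719476736
(3,0): OLD=2276721601/16777216 → NEW=255, ERR=-2001468479/16777216
(3,1): OLD=11963624237/134217728 → NEW=0, ERR=11963624237/134217728
(3,2): OLD=234765138967/1073741824 → NEW=255, ERR=-39039026153/1073741824
Target (3,2): original=153, with diffused error = 234765138967/1073741824

Answer: 234765138967/1073741824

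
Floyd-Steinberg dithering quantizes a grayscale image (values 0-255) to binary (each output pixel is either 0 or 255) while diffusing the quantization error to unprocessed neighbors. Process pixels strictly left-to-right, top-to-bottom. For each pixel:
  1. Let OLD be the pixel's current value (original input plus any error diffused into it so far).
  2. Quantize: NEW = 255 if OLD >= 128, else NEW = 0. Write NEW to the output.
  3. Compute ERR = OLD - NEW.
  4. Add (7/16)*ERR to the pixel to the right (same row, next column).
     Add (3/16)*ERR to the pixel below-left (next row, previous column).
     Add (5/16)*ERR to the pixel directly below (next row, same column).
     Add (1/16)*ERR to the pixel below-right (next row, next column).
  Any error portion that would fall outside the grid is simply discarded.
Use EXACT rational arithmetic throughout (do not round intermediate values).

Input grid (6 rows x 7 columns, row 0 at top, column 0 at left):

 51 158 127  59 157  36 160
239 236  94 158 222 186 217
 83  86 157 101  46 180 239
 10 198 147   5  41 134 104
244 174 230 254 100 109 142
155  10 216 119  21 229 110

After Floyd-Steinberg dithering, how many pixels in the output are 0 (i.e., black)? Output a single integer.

(0,0): OLD=51 → NEW=0, ERR=51
(0,1): OLD=2885/16 → NEW=255, ERR=-1195/16
(0,2): OLD=24147/256 → NEW=0, ERR=24147/256
(0,3): OLD=410693/4096 → NEW=0, ERR=410693/4096
(0,4): OLD=13164003/65536 → NEW=255, ERR=-3547677/65536
(0,5): OLD=12914997/1048576 → NEW=0, ERR=12914997/1048576
(0,6): OLD=2774759539/16777216 → NEW=255, ERR=-1503430541/16777216
(1,0): OLD=61679/256 → NEW=255, ERR=-3601/256
(1,1): OLD=465673/2048 → NEW=255, ERR=-56567/2048
(1,2): OLD=8226365/65536 → NEW=0, ERR=8226365/65536
(1,3): OLD=62913401/262144 → NEW=255, ERR=-3933319/262144
(1,4): OLD=3474477259/16777216 → NEW=255, ERR=-803712821/16777216
(1,5): OLD=19958853947/134217728 → NEW=255, ERR=-14266666693/134217728
(1,6): OLD=307653182741/2147483648 → NEW=255, ERR=-239955147499/2147483648
(2,0): OLD=2406003/32768 → NEW=0, ERR=2406003/32768
(2,1): OLD=138568097/1048576 → NEW=255, ERR=-128818783/1048576
(2,2): OLD=2314238499/16777216 → NEW=255, ERR=-1963951581/16777216
(2,3): OLD=5900234443/134217728 → NEW=0, ERR=5900234443/134217728
(2,4): OLD=31561758331/1073741824 → NEW=0, ERR=31561758331/1073741824
(2,5): OLD=4662543503849/34359738368 → NEW=255, ERR=-4099189779991/34359738368
(2,6): OLD=79848632585967/549755813888 → NEW=255, ERR=-60339099955473/549755813888
(3,0): OLD=166276291/16777216 → NEW=0, ERR=166276291/16777216
(3,1): OLD=19674335239/134217728 → NEW=255, ERR=-14551185401/134217728
(3,2): OLD=68237817157/1073741824 → NEW=0, ERR=68237817157/1073741824
(3,3): OLD=192141454387/4294967296 → NEW=0, ERR=192141454387/4294967296
(3,4): OLD=27562681825475/549755813888 → NEW=0, ERR=27562681825475/549755813888
(3,5): OLD=439411187876985/4398046511104 → NEW=0, ERR=439411187876985/4398046511104
(3,6): OLD=7455967419558183/70368744177664 → NEW=0, ERR=7455967419558183/70368744177664
(4,0): OLD=486983505549/2147483648 → NEW=255, ERR=-60624824691/2147483648
(4,1): OLD=4820836139305/34359738368 → NEW=255, ERR=-3940897144535/34359738368
(4,2): OLD=110661899370247/549755813888 → NEW=255, ERR=-29525833171193/549755813888
(4,3): OLD=1134061567055485/4398046511104 → NEW=255, ERR=12559706723965/4398046511104
(4,4): OLD=4871143025388199/35184372088832 → NEW=255, ERR=-4100871857263961/35184372088832
(4,5): OLD=126359704406644711/1125899906842624 → NEW=0, ERR=126359704406644711/1125899906842624
(4,6): OLD=4151529176854117505/18014398509481984 → NEW=255, ERR=-442142443063788415/18014398509481984
(5,0): OLD=68539473743755/549755813888 → NEW=0, ERR=68539473743755/549755813888
(5,1): OLD=74184010115545/4398046511104 → NEW=0, ERR=74184010115545/4398046511104
(5,2): OLD=7035573886003967/35184372088832 → NEW=255, ERR=-1936440996648193/35184372088832
(5,3): OLD=19873038427404571/281474976710656 → NEW=0, ERR=19873038427404571/281474976710656
(5,4): OLD=660902345645485065/18014398509481984 → NEW=0, ERR=660902345645485065/18014398509481984
(5,5): OLD=38656887595340724217/144115188075855872 → NEW=255, ERR=1907514635997476857/144115188075855872
(5,6): OLD=265483677906987659127/2305843009213693952 → NEW=0, ERR=265483677906987659127/2305843009213693952
Output grid:
  Row 0: .#..#.#  (4 black, running=4)
  Row 1: ##.####  (1 black, running=5)
  Row 2: .##..##  (3 black, running=8)
  Row 3: .#.....  (6 black, running=14)
  Row 4: #####.#  (1 black, running=15)
  Row 5: ..#..#.  (5 black, running=20)

Answer: 20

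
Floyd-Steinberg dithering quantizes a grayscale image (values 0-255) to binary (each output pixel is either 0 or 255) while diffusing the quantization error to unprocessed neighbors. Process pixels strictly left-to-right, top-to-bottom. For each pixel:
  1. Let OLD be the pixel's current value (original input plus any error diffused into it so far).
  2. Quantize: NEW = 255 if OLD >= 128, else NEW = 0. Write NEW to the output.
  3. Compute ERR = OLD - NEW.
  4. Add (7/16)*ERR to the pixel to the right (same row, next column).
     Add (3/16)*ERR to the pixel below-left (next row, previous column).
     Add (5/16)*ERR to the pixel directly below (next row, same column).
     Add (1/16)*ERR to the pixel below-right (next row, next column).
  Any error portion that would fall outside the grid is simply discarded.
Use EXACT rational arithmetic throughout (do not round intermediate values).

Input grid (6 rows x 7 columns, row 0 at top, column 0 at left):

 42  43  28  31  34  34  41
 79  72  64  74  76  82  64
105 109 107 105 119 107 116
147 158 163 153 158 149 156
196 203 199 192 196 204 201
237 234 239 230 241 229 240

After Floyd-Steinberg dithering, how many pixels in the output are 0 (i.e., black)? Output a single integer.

Answer: 19

Derivation:
(0,0): OLD=42 → NEW=0, ERR=42
(0,1): OLD=491/8 → NEW=0, ERR=491/8
(0,2): OLD=7021/128 → NEW=0, ERR=7021/128
(0,3): OLD=112635/2048 → NEW=0, ERR=112635/2048
(0,4): OLD=1902557/32768 → NEW=0, ERR=1902557/32768
(0,5): OLD=31143691/524288 → NEW=0, ERR=31143691/524288
(0,6): OLD=561938765/8388608 → NEW=0, ERR=561938765/8388608
(1,0): OLD=13265/128 → NEW=0, ERR=13265/128
(1,1): OLD=153015/1024 → NEW=255, ERR=-108105/1024
(1,2): OLD=1608963/32768 → NEW=0, ERR=1608963/32768
(1,3): OLD=16643975/131072 → NEW=0, ERR=16643975/131072
(1,4): OLD=1378035701/8388608 → NEW=255, ERR=-761059339/8388608
(1,5): OLD=5171402245/67108864 → NEW=0, ERR=5171402245/67108864
(1,6): OLD=131383235499/1073741824 → NEW=0, ERR=131383235499/1073741824
(2,0): OLD=1926605/16384 → NEW=0, ERR=1926605/16384
(2,1): OLD=75045791/524288 → NEW=255, ERR=-58647649/524288
(2,2): OLD=760142493/8388608 → NEW=0, ERR=760142493/8388608
(2,3): OLD=11434323701/67108864 → NEW=255, ERR=-5678436619/67108864
(2,4): OLD=40809884549/536870912 → NEW=0, ERR=40809884549/536870912
(2,5): OLD=3120030677079/17179869184 → NEW=255, ERR=-1260835964841/17179869184
(2,6): OLD=34894523266257/274877906944 → NEW=0, ERR=34894523266257/274877906944
(3,0): OLD=1365439229/8388608 → NEW=255, ERR=-773655811/8388608
(3,1): OLD=7182923833/67108864 → NEW=0, ERR=7182923833/67108864
(3,2): OLD=115581937467/536870912 → NEW=255, ERR=-21320145093/536870912
(3,3): OLD=277240071341/2147483648 → NEW=255, ERR=-270368258899/2147483648
(3,4): OLD=29583480657661/274877906944 → NEW=0, ERR=29583480657661/274877906944
(3,5): OLD=443552324129351/2199023255552 → NEW=255, ERR=-117198606036409/2199023255552
(3,6): OLD=5902765730753561/35184372088832 → NEW=255, ERR=-3069249151898599/35184372088832
(4,0): OLD=201055936563/1073741824 → NEW=255, ERR=-72748228557/1073741824
(4,1): OLD=3325960936727/17179869184 → NEW=255, ERR=-1054905705193/17179869184
(4,2): OLD=39255130618297/274877906944 → NEW=255, ERR=-30838735652423/274877906944
(4,3): OLD=266676311277507/2199023255552 → NEW=0, ERR=266676311277507/2199023255552
(4,4): OLD=4658878709719129/17592186044416 → NEW=255, ERR=172871268393049/17592186044416
(4,5): OLD=102465037841022425/562949953421312 → NEW=255, ERR=-41087200281412135/562949953421312
(4,6): OLD=1247293872935845823/9007199254740992 → NEW=255, ERR=-1049541937023107137/9007199254740992
(5,0): OLD=56161488545589/274877906944 → NEW=255, ERR=-13932377725131/274877906944
(5,1): OLD=368042014819559/2199023255552 → NEW=255, ERR=-192708915346201/2199023255552
(5,2): OLD=3245777049639169/17592186044416 → NEW=255, ERR=-1240230391686911/17592186044416
(5,3): OLD=32634809538083429/140737488355328 → NEW=255, ERR=-3253249992525211/140737488355328
(5,4): OLD=2052310958387566391/9007199254740992 → NEW=255, ERR=-244524851571386569/9007199254740992
(5,5): OLD=12471806182103118791/72057594037927936 → NEW=255, ERR=-5902880297568504889/72057594037927936
(5,6): OLD=188140159905718701257/1152921504606846976 → NEW=255, ERR=-105854823769027277623/1152921504606846976
Output grid:
  Row 0: .......  (7 black, running=7)
  Row 1: .#..#..  (5 black, running=12)
  Row 2: .#.#.#.  (4 black, running=16)
  Row 3: #.##.##  (2 black, running=18)
  Row 4: ###.###  (1 black, running=19)
  Row 5: #######  (0 black, running=19)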